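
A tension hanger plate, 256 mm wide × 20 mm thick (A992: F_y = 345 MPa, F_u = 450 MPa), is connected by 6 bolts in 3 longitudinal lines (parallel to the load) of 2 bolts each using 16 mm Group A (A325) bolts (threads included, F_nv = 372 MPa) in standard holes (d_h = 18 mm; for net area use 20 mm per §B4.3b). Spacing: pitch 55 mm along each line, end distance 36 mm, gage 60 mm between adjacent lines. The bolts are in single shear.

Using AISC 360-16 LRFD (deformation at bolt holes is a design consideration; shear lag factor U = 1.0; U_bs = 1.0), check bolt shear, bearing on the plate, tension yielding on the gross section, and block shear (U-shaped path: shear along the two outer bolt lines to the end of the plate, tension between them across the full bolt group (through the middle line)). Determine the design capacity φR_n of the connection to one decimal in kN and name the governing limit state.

Bolt shear: A_b = π(16)²/4 = 201.06 mm². φR_n = 0.75 × 372 × 201.06 × 6 × 1 = 336.6 kN.
Bearing (20 mm plate, F_u = 450 MPa): end bolts L_c = 36 − 18/2 = 27, R_n = min(1.2×27×20×450, 2.4×16×20×450) = 291.6 kN/bolt; interior L_c = 55 − 18 = 37, R_n = 345.6 kN/bolt. φR_n = 0.75 × (3×291.6 + 3×345.6) = 1433.7 kN.
Tension yield (gross): A_g = 256×20 = 5120 mm². φR_n = 0.90 × 345 × 5120 = 1589.8 kN.
Block shear: shear path 2×[36+1×55] = 2×91 mm, A_gv = 3640, A_nv = 2×(91 − 1.5×20)×20 = 2440 mm²; tension across gage: (120 − 2×20)×20 = 1600 mm². R_n = min(0.6×450×2440, 0.6×345×3640) + 1.0×450×1600 = min(658.8, 753.48) + 720 = 1378.8 kN. φR_n = 0.75 × 1378.8 = 1034.1 kN.
Governing: min(336.6, 1433.7, 1589.8, 1034.1) = 336.6 kN → bolt shear.

336.6 kN (bolt shear governs)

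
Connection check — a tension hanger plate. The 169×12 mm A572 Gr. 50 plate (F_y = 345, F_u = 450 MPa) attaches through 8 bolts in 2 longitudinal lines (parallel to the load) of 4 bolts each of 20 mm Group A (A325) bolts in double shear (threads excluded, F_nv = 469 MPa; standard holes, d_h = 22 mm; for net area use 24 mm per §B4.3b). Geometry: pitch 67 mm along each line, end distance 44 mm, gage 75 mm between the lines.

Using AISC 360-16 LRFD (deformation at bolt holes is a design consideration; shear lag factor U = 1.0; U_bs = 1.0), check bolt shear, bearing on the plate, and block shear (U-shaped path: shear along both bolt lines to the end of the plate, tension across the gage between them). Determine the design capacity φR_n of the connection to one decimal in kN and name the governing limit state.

989.0 kN (block shear governs)

Bolt shear: A_b = π(20)²/4 = 314.16 mm². φR_n = 0.75 × 469 × 314.16 × 8 × 2 = 1768.1 kN.
Bearing (12 mm plate, F_u = 450 MPa): end bolts L_c = 44 − 22/2 = 33, R_n = min(1.2×33×12×450, 2.4×20×12×450) = 213.84 kN/bolt; interior L_c = 67 − 22 = 45, R_n = 259.2 kN/bolt. φR_n = 0.75 × (2×213.84 + 6×259.2) = 1487.2 kN.
Block shear: shear path 2×[44+3×67] = 2×245 mm, A_gv = 5880, A_nv = 2×(245 − 3.5×24)×12 = 3864 mm²; tension across gage: (75 − 1×24)×12 = 612 mm². R_n = min(0.6×450×3864, 0.6×345×5880) + 1.0×450×612 = min(1043.3, 1217.2) + 275.4 = 1318.7 kN. φR_n = 0.75 × 1318.7 = 989.0 kN.
Governing: min(1768.1, 1487.2, 989.0) = 989.0 kN → block shear.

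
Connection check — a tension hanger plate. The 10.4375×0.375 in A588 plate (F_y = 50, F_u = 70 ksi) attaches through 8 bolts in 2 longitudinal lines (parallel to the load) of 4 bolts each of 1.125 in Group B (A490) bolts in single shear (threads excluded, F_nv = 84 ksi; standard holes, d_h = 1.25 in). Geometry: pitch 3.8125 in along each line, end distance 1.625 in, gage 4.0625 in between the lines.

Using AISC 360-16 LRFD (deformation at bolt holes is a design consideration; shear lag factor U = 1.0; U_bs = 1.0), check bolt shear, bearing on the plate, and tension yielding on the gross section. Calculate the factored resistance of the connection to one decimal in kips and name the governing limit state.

176.1 kips (gross-section yield governs)

Bolt shear: A_b = π(1.125)²/4 = 0.99402 in². φR_n = 0.75 × 84 × 0.99402 × 8 × 1 = 501.0 kips.
Bearing (0.375 in plate, F_u = 70 ksi): end bolts L_c = 1.625 − 1.25/2 = 1, R_n = min(1.2×1×0.375×70, 2.4×1.125×0.375×70) = 31.5 kips/bolt; interior L_c = 3.8125 − 1.25 = 2.5625, R_n = 70.875 kips/bolt. φR_n = 0.75 × (2×31.5 + 6×70.875) = 366.2 kips.
Tension yield (gross): A_g = 10.4375×0.375 = 3.9141 in². φR_n = 0.90 × 50 × 3.9141 = 176.1 kips.
Governing: min(501.0, 366.2, 176.1) = 176.1 kips → gross-section yield.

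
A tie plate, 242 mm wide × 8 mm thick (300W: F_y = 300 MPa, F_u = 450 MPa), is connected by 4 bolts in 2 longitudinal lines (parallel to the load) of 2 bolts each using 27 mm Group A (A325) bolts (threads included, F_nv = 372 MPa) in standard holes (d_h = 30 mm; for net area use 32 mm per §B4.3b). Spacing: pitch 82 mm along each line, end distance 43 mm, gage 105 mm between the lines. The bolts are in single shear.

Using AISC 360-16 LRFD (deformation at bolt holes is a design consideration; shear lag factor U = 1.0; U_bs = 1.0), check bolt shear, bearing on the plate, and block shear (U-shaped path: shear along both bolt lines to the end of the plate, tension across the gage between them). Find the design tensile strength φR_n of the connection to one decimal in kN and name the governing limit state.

446.6 kN (block shear governs)

Bolt shear: A_b = π(27)²/4 = 572.56 mm². φR_n = 0.75 × 372 × 572.56 × 4 × 1 = 639.0 kN.
Bearing (8 mm plate, F_u = 450 MPa): end bolts L_c = 43 − 30/2 = 28, R_n = min(1.2×28×8×450, 2.4×27×8×450) = 120.96 kN/bolt; interior L_c = 82 − 30 = 52, R_n = 224.64 kN/bolt. φR_n = 0.75 × (2×120.96 + 2×224.64) = 518.4 kN.
Block shear: shear path 2×[43+1×82] = 2×125 mm, A_gv = 2000, A_nv = 2×(125 − 1.5×32)×8 = 1232 mm²; tension across gage: (105 − 1×32)×8 = 584 mm². R_n = min(0.6×450×1232, 0.6×300×2000) + 1.0×450×584 = min(332.64, 360) + 262.8 = 595.44 kN. φR_n = 0.75 × 595.44 = 446.6 kN.
Governing: min(639.0, 518.4, 446.6) = 446.6 kN → block shear.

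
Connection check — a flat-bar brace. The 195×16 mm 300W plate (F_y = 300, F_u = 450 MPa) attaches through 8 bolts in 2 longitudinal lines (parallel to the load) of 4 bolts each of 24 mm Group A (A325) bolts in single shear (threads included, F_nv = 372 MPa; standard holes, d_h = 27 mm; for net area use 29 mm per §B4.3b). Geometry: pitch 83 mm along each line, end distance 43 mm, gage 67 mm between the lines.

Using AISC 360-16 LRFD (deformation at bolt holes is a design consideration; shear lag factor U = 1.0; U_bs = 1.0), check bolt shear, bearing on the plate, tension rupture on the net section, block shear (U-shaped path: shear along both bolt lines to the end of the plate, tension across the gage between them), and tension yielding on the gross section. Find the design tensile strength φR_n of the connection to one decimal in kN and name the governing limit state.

739.8 kN (net-section rupture governs)

Bolt shear: A_b = π(24)²/4 = 452.39 mm². φR_n = 0.75 × 372 × 452.39 × 8 × 1 = 1009.7 kN.
Bearing (16 mm plate, F_u = 450 MPa): end bolts L_c = 43 − 27/2 = 29.5, R_n = min(1.2×29.5×16×450, 2.4×24×16×450) = 254.88 kN/bolt; interior L_c = 83 − 27 = 56, R_n = 414.72 kN/bolt. φR_n = 0.75 × (2×254.88 + 6×414.72) = 2248.6 kN.
Tension rupture (net): A_n = (195 − 2×29)×16 = 2192 mm² (U = 1.0, A_e = A_n). φR_n = 0.75 × 450 × 2192 = 739.8 kN.
Block shear: shear path 2×[43+3×83] = 2×292 mm, A_gv = 9344, A_nv = 2×(292 − 3.5×29)×16 = 6096 mm²; tension across gage: (67 − 1×29)×16 = 608 mm². R_n = min(0.6×450×6096, 0.6×300×9344) + 1.0×450×608 = min(1645.9, 1681.9) + 273.6 = 1919.5 kN. φR_n = 0.75 × 1919.5 = 1439.6 kN.
Tension yield (gross): A_g = 195×16 = 3120 mm². φR_n = 0.90 × 300 × 3120 = 842.4 kN.
Governing: min(1009.7, 2248.6, 739.8, 1439.6, 842.4) = 739.8 kN → net-section rupture.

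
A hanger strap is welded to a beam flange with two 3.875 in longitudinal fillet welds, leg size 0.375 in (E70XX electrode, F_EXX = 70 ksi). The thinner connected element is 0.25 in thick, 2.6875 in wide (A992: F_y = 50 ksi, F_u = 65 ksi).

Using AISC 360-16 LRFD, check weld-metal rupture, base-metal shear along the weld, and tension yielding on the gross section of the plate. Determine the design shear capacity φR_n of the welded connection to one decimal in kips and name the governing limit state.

Weld metal: throat = 0.707×0.375 = 0.26513 in, L = 2×3.875 = 7.75 in. φR_n = 0.75 × 0.6 × 70 × 0.26513 × 7.75 = 64.7 kips.
Base metal shear (0.25 in plate): yield φR_n = 1.0×0.6×50×0.25×7.75 = 58.1 kips; rupture φR_n = 0.75×0.6×65×0.25×7.75 = 56.7 kips; take 56.7 kips (rupture).
Tension yield (gross): A_g = 2.6875×0.25 = 0.67188 in². φR_n = 0.90 × 50 × 0.67188 = 30.2 kips.
Governing: min(64.7, 56.7, 30.2) = 30.2 kips → gross-section yield.

30.2 kips (gross-section yield governs)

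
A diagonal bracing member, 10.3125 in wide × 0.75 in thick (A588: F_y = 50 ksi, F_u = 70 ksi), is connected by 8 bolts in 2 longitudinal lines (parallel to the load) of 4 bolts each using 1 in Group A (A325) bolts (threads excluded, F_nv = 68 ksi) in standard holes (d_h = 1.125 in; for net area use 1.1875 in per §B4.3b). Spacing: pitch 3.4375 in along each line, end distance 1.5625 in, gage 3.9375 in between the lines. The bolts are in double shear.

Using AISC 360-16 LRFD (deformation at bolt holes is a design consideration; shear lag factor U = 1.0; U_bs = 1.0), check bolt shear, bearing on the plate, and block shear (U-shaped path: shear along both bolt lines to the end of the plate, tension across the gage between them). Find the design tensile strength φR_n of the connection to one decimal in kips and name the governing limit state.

473.0 kips (block shear governs)

Bolt shear: A_b = π(1)²/4 = 0.7854 in². φR_n = 0.75 × 68 × 0.7854 × 8 × 2 = 640.9 kips.
Bearing (0.75 in plate, F_u = 70 ksi): end bolts L_c = 1.5625 − 1.125/2 = 1, R_n = min(1.2×1×0.75×70, 2.4×1×0.75×70) = 63 kips/bolt; interior L_c = 3.4375 − 1.125 = 2.3125, R_n = 126 kips/bolt. φR_n = 0.75 × (2×63 + 6×126) = 661.5 kips.
Block shear: shear path 2×[1.5625+3×3.4375] = 2×11.875 in, A_gv = 17.813, A_nv = 2×(11.875 − 3.5×1.1875)×0.75 = 11.578 in²; tension across gage: (3.9375 − 1×1.1875)×0.75 = 2.0625 in². R_n = min(0.6×70×11.578, 0.6×50×17.813) + 1.0×70×2.0625 = min(486.28, 534.39) + 144.38 = 630.66 kips. φR_n = 0.75 × 630.66 = 473.0 kips.
Governing: min(640.9, 661.5, 473.0) = 473.0 kips → block shear.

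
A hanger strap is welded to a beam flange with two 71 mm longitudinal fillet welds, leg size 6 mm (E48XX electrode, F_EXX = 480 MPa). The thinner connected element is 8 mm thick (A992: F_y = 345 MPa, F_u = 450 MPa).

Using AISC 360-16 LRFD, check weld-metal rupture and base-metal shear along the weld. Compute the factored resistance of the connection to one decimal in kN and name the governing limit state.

Weld metal: throat = 0.707×6 = 4.242 mm, L = 2×71 = 142 mm. φR_n = 0.75 × 0.6 × 480 × 4.242 × 142 = 130.1 kN.
Base metal shear (8 mm plate): yield φR_n = 1.0×0.6×345×8×142 = 235.2 kN; rupture φR_n = 0.75×0.6×450×8×142 = 230.0 kN; take 230.0 kN (rupture).
Governing: min(130.1, 230.0) = 130.1 kN → weld metal.

130.1 kN (weld metal governs)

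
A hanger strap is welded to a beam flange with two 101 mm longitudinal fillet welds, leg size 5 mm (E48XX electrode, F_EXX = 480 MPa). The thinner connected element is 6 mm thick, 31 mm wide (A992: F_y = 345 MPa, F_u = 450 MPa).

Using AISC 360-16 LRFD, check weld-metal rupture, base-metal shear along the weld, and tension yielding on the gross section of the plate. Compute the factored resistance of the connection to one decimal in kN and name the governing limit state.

57.8 kN (gross-section yield governs)

Weld metal: throat = 0.707×5 = 3.535 mm, L = 2×101 = 202 mm. φR_n = 0.75 × 0.6 × 480 × 3.535 × 202 = 154.2 kN.
Base metal shear (6 mm plate): yield φR_n = 1.0×0.6×345×6×202 = 250.9 kN; rupture φR_n = 0.75×0.6×450×6×202 = 245.4 kN; take 245.4 kN (rupture).
Tension yield (gross): A_g = 31×6 = 186 mm². φR_n = 0.90 × 345 × 186 = 57.8 kN.
Governing: min(154.2, 245.4, 57.8) = 57.8 kN → gross-section yield.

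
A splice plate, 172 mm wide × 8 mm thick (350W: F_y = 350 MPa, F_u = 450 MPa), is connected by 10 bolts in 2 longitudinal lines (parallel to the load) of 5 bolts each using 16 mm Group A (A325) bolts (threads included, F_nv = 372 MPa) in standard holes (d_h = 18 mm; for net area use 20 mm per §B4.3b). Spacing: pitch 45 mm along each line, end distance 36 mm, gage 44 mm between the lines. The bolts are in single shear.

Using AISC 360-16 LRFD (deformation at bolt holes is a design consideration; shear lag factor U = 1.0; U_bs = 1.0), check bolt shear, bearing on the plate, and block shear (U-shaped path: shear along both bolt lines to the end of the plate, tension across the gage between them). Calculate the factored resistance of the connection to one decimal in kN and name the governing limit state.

473.0 kN (block shear governs)

Bolt shear: A_b = π(16)²/4 = 201.06 mm². φR_n = 0.75 × 372 × 201.06 × 10 × 1 = 561.0 kN.
Bearing (8 mm plate, F_u = 450 MPa): end bolts L_c = 36 − 18/2 = 27, R_n = min(1.2×27×8×450, 2.4×16×8×450) = 116.64 kN/bolt; interior L_c = 45 − 18 = 27, R_n = 116.64 kN/bolt. φR_n = 0.75 × (2×116.64 + 8×116.64) = 874.8 kN.
Block shear: shear path 2×[36+4×45] = 2×216 mm, A_gv = 3456, A_nv = 2×(216 − 4.5×20)×8 = 2016 mm²; tension across gage: (44 − 1×20)×8 = 192 mm². R_n = min(0.6×450×2016, 0.6×350×3456) + 1.0×450×192 = min(544.32, 725.76) + 86.4 = 630.72 kN. φR_n = 0.75 × 630.72 = 473.0 kN.
Governing: min(561.0, 874.8, 473.0) = 473.0 kN → block shear.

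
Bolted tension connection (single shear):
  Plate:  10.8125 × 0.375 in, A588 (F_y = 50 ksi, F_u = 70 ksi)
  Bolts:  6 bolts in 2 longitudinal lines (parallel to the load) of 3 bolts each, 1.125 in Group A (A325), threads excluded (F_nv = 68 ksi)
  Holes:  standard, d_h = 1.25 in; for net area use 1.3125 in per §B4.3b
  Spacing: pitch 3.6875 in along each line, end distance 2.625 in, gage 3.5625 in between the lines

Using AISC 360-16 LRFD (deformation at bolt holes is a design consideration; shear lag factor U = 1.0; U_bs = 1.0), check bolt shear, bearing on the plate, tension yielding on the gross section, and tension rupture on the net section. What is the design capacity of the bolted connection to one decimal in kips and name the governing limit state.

Bolt shear: A_b = π(1.125)²/4 = 0.99402 in². φR_n = 0.75 × 68 × 0.99402 × 6 × 1 = 304.2 kips.
Bearing (0.375 in plate, F_u = 70 ksi): end bolts L_c = 2.625 − 1.25/2 = 2, R_n = min(1.2×2×0.375×70, 2.4×1.125×0.375×70) = 63 kips/bolt; interior L_c = 3.6875 − 1.25 = 2.4375, R_n = 70.875 kips/bolt. φR_n = 0.75 × (2×63 + 4×70.875) = 307.1 kips.
Tension yield (gross): A_g = 10.8125×0.375 = 4.0547 in². φR_n = 0.90 × 50 × 4.0547 = 182.5 kips.
Tension rupture (net): A_n = (10.8125 − 2×1.3125)×0.375 = 3.0703 in² (U = 1.0, A_e = A_n). φR_n = 0.75 × 70 × 3.0703 = 161.2 kips.
Governing: min(304.2, 307.1, 182.5, 161.2) = 161.2 kips → net-section rupture.

161.2 kips (net-section rupture governs)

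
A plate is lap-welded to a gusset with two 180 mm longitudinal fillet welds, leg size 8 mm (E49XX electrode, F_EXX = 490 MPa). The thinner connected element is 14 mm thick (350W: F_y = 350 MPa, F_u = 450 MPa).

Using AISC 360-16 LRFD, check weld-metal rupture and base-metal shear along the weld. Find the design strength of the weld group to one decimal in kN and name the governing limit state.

Weld metal: throat = 0.707×8 = 5.656 mm, L = 2×180 = 360 mm. φR_n = 0.75 × 0.6 × 490 × 5.656 × 360 = 449.0 kN.
Base metal shear (14 mm plate): yield φR_n = 1.0×0.6×350×14×360 = 1058.4 kN; rupture φR_n = 0.75×0.6×450×14×360 = 1020.6 kN; take 1020.6 kN (rupture).
Governing: min(449.0, 1020.6) = 449.0 kN → weld metal.

449.0 kN (weld metal governs)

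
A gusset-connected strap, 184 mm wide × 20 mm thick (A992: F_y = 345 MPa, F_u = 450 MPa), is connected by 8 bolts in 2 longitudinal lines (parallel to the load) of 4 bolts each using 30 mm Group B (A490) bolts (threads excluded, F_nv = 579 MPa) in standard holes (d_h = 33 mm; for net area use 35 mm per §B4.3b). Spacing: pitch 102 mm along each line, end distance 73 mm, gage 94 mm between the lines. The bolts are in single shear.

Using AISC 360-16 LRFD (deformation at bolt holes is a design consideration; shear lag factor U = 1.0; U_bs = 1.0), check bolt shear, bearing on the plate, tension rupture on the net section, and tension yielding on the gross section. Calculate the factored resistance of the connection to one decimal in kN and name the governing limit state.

Bolt shear: A_b = π(30)²/4 = 706.86 mm². φR_n = 0.75 × 579 × 706.86 × 8 × 1 = 2455.6 kN.
Bearing (20 mm plate, F_u = 450 MPa): end bolts L_c = 73 − 33/2 = 56.5, R_n = min(1.2×56.5×20×450, 2.4×30×20×450) = 610.2 kN/bolt; interior L_c = 102 − 33 = 69, R_n = 648 kN/bolt. φR_n = 0.75 × (2×610.2 + 6×648) = 3831.3 kN.
Tension rupture (net): A_n = (184 − 2×35)×20 = 2280 mm² (U = 1.0, A_e = A_n). φR_n = 0.75 × 450 × 2280 = 769.5 kN.
Tension yield (gross): A_g = 184×20 = 3680 mm². φR_n = 0.90 × 345 × 3680 = 1142.6 kN.
Governing: min(2455.6, 3831.3, 769.5, 1142.6) = 769.5 kN → net-section rupture.

769.5 kN (net-section rupture governs)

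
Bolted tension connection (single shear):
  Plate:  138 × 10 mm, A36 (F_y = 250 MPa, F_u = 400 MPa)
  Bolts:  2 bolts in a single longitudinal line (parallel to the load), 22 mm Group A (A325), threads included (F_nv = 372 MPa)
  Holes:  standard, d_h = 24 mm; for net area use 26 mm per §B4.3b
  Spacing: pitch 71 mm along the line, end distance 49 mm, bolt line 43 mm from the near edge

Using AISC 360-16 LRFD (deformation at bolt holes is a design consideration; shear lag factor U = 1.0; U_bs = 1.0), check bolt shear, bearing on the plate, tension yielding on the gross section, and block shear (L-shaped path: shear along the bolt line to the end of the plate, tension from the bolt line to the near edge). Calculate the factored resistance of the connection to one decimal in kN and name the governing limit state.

Bolt shear: A_b = π(22)²/4 = 380.13 mm². φR_n = 0.75 × 372 × 380.13 × 2 × 1 = 212.1 kN.
Bearing (10 mm plate, F_u = 400 MPa): end bolts L_c = 49 − 24/2 = 37, R_n = min(1.2×37×10×400, 2.4×22×10×400) = 177.6 kN/bolt; interior L_c = 71 − 24 = 47, R_n = 211.2 kN/bolt. φR_n = 0.75 × (1×177.6 + 1×211.2) = 291.6 kN.
Tension yield (gross): A_g = 138×10 = 1380 mm². φR_n = 0.90 × 250 × 1380 = 310.5 kN.
Block shear: shear path 1×[49+1×71] = 1×120 mm, A_gv = 1200, A_nv = 1×(120 − 1.5×26)×10 = 810 mm²; tension to near edge: (43 − 0.5×26)×10 = 300 mm². R_n = min(0.6×400×810, 0.6×250×1200) + 1.0×400×300 = min(194.4, 180) + 120 = 300 kN. φR_n = 0.75 × 300 = 225.0 kN.
Governing: min(212.1, 291.6, 310.5, 225.0) = 212.1 kN → bolt shear.

212.1 kN (bolt shear governs)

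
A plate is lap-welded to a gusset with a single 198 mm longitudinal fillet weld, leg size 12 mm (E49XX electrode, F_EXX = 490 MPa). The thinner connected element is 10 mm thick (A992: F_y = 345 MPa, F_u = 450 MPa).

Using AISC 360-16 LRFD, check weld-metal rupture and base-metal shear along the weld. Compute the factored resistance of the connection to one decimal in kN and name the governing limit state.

Weld metal: throat = 0.707×12 = 8.484 mm, L = 198 mm. φR_n = 0.75 × 0.6 × 490 × 8.484 × 198 = 370.4 kN.
Base metal shear (10 mm plate): yield φR_n = 1.0×0.6×345×10×198 = 409.9 kN; rupture φR_n = 0.75×0.6×450×10×198 = 401.0 kN; take 401.0 kN (rupture).
Governing: min(370.4, 401.0) = 370.4 kN → weld metal.

370.4 kN (weld metal governs)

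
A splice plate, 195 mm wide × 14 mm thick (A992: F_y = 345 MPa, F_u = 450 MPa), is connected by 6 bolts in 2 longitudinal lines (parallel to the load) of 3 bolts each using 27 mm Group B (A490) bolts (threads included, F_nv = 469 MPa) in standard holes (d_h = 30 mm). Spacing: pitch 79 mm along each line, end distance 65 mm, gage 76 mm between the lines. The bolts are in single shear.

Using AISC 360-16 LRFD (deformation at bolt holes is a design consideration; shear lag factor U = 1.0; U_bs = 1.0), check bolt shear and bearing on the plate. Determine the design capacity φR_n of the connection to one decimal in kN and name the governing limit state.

1208.4 kN (bolt shear governs)

Bolt shear: A_b = π(27)²/4 = 572.56 mm². φR_n = 0.75 × 469 × 572.56 × 6 × 1 = 1208.4 kN.
Bearing (14 mm plate, F_u = 450 MPa): end bolts L_c = 65 − 30/2 = 50, R_n = min(1.2×50×14×450, 2.4×27×14×450) = 378 kN/bolt; interior L_c = 79 − 30 = 49, R_n = 370.44 kN/bolt. φR_n = 0.75 × (2×378 + 4×370.44) = 1678.3 kN.
Governing: min(1208.4, 1678.3) = 1208.4 kN → bolt shear.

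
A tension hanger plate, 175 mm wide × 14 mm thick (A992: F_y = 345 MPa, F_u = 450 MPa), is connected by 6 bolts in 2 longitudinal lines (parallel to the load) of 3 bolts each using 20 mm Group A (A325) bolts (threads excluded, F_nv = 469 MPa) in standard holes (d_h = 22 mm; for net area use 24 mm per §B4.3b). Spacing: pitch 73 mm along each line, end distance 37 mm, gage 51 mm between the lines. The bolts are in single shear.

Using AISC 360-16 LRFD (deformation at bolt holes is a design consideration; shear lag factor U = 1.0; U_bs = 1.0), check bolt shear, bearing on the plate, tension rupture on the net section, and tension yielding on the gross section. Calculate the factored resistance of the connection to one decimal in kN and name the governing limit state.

600.1 kN (net-section rupture governs)

Bolt shear: A_b = π(20)²/4 = 314.16 mm². φR_n = 0.75 × 469 × 314.16 × 6 × 1 = 663.0 kN.
Bearing (14 mm plate, F_u = 450 MPa): end bolts L_c = 37 − 22/2 = 26, R_n = min(1.2×26×14×450, 2.4×20×14×450) = 196.56 kN/bolt; interior L_c = 73 − 22 = 51, R_n = 302.4 kN/bolt. φR_n = 0.75 × (2×196.56 + 4×302.4) = 1202.0 kN.
Tension rupture (net): A_n = (175 − 2×24)×14 = 1778 mm² (U = 1.0, A_e = A_n). φR_n = 0.75 × 450 × 1778 = 600.1 kN.
Tension yield (gross): A_g = 175×14 = 2450 mm². φR_n = 0.90 × 345 × 2450 = 760.7 kN.
Governing: min(663.0, 1202.0, 600.1, 760.7) = 600.1 kN → net-section rupture.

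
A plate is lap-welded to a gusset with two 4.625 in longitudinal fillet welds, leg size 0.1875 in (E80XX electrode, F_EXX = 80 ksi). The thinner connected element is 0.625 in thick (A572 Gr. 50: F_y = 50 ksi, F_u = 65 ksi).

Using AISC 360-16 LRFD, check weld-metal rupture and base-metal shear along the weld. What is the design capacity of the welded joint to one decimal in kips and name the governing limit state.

Weld metal: throat = 0.707×0.1875 = 0.13256 in, L = 2×4.625 = 9.25 in. φR_n = 0.75 × 0.6 × 80 × 0.13256 × 9.25 = 44.1 kips.
Base metal shear (0.625 in plate): yield φR_n = 1.0×0.6×50×0.625×9.25 = 173.4 kips; rupture φR_n = 0.75×0.6×65×0.625×9.25 = 169.1 kips; take 169.1 kips (rupture).
Governing: min(44.1, 169.1) = 44.1 kips → weld metal.

44.1 kips (weld metal governs)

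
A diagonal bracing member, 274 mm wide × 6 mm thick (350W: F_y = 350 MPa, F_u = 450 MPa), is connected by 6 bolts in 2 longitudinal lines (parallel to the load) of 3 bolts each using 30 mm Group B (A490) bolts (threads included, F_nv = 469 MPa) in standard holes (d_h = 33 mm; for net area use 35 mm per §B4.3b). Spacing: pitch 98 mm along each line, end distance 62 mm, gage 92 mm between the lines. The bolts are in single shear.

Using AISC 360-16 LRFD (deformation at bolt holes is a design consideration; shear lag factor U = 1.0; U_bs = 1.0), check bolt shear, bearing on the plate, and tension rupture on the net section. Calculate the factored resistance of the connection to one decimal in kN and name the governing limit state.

Bolt shear: A_b = π(30)²/4 = 706.86 mm². φR_n = 0.75 × 469 × 706.86 × 6 × 1 = 1491.8 kN.
Bearing (6 mm plate, F_u = 450 MPa): end bolts L_c = 62 − 33/2 = 45.5, R_n = min(1.2×45.5×6×450, 2.4×30×6×450) = 147.42 kN/bolt; interior L_c = 98 − 33 = 65, R_n = 194.4 kN/bolt. φR_n = 0.75 × (2×147.42 + 4×194.4) = 804.3 kN.
Tension rupture (net): A_n = (274 − 2×35)×6 = 1224 mm² (U = 1.0, A_e = A_n). φR_n = 0.75 × 450 × 1224 = 413.1 kN.
Governing: min(1491.8, 804.3, 413.1) = 413.1 kN → net-section rupture.

413.1 kN (net-section rupture governs)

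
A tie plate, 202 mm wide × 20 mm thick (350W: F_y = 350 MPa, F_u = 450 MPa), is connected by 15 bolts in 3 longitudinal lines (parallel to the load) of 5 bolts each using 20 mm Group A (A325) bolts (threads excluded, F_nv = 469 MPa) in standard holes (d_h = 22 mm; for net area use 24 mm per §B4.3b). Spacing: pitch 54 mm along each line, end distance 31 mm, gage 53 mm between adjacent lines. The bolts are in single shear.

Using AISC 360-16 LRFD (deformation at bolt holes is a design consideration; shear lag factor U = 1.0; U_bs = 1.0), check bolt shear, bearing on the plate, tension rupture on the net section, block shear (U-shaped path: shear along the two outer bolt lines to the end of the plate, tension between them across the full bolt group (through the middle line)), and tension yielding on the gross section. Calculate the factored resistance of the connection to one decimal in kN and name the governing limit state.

877.5 kN (net-section rupture governs)

Bolt shear: A_b = π(20)²/4 = 314.16 mm². φR_n = 0.75 × 469 × 314.16 × 15 × 1 = 1657.6 kN.
Bearing (20 mm plate, F_u = 450 MPa): end bolts L_c = 31 − 22/2 = 20, R_n = min(1.2×20×20×450, 2.4×20×20×450) = 216 kN/bolt; interior L_c = 54 − 22 = 32, R_n = 345.6 kN/bolt. φR_n = 0.75 × (3×216 + 12×345.6) = 3596.4 kN.
Tension rupture (net): A_n = (202 − 3×24)×20 = 2600 mm² (U = 1.0, A_e = A_n). φR_n = 0.75 × 450 × 2600 = 877.5 kN.
Block shear: shear path 2×[31+4×54] = 2×247 mm, A_gv = 9880, A_nv = 2×(247 − 4.5×24)×20 = 5560 mm²; tension across gage: (106 − 2×24)×20 = 1160 mm². R_n = min(0.6×450×5560, 0.6×350×9880) + 1.0×450×1160 = min(1501.2, 2074.8) + 522 = 2023.2 kN. φR_n = 0.75 × 2023.2 = 1517.4 kN.
Tension yield (gross): A_g = 202×20 = 4040 mm². φR_n = 0.90 × 350 × 4040 = 1272.6 kN.
Governing: min(1657.6, 3596.4, 877.5, 1517.4, 1272.6) = 877.5 kN → net-section rupture.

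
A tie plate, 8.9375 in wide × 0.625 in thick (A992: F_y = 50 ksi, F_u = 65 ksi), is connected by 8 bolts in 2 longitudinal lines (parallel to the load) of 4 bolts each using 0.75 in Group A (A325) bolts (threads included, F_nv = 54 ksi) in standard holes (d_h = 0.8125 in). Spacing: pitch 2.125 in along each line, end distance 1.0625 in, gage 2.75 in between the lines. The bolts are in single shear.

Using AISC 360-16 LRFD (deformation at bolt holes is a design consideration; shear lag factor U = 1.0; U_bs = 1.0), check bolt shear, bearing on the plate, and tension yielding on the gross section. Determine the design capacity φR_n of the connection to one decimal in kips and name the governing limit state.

Bolt shear: A_b = π(0.75)²/4 = 0.44179 in². φR_n = 0.75 × 54 × 0.44179 × 8 × 1 = 143.1 kips.
Bearing (0.625 in plate, F_u = 65 ksi): end bolts L_c = 1.0625 − 0.8125/2 = 0.65625, R_n = min(1.2×0.65625×0.625×65, 2.4×0.75×0.625×65) = 31.992 kips/bolt; interior L_c = 2.125 − 0.8125 = 1.3125, R_n = 63.984 kips/bolt. φR_n = 0.75 × (2×31.992 + 6×63.984) = 335.9 kips.
Tension yield (gross): A_g = 8.9375×0.625 = 5.5859 in². φR_n = 0.90 × 50 × 5.5859 = 251.4 kips.
Governing: min(143.1, 335.9, 251.4) = 143.1 kips → bolt shear.

143.1 kips (bolt shear governs)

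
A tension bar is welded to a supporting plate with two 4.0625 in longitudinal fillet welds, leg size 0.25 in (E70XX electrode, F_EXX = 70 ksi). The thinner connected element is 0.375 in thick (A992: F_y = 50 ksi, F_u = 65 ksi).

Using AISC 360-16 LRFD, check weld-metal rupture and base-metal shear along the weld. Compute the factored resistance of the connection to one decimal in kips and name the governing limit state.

Weld metal: throat = 0.707×0.25 = 0.17675 in, L = 2×4.0625 = 8.125 in. φR_n = 0.75 × 0.6 × 70 × 0.17675 × 8.125 = 45.2 kips.
Base metal shear (0.375 in plate): yield φR_n = 1.0×0.6×50×0.375×8.125 = 91.4 kips; rupture φR_n = 0.75×0.6×65×0.375×8.125 = 89.1 kips; take 89.1 kips (rupture).
Governing: min(45.2, 89.1) = 45.2 kips → weld metal.

45.2 kips (weld metal governs)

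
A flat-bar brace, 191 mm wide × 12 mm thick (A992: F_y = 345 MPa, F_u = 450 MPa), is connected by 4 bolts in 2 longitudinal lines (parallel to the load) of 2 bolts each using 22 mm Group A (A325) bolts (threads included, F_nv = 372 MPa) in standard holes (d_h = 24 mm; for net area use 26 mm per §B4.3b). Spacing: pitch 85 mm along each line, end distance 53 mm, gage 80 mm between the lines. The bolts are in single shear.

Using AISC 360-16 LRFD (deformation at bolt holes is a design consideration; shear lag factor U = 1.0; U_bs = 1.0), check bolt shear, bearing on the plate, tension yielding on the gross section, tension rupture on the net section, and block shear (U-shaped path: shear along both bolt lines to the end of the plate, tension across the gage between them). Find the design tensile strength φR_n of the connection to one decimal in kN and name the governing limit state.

424.2 kN (bolt shear governs)

Bolt shear: A_b = π(22)²/4 = 380.13 mm². φR_n = 0.75 × 372 × 380.13 × 4 × 1 = 424.2 kN.
Bearing (12 mm plate, F_u = 450 MPa): end bolts L_c = 53 − 24/2 = 41, R_n = min(1.2×41×12×450, 2.4×22×12×450) = 265.68 kN/bolt; interior L_c = 85 − 24 = 61, R_n = 285.12 kN/bolt. φR_n = 0.75 × (2×265.68 + 2×285.12) = 826.2 kN.
Tension yield (gross): A_g = 191×12 = 2292 mm². φR_n = 0.90 × 345 × 2292 = 711.7 kN.
Tension rupture (net): A_n = (191 − 2×26)×12 = 1668 mm² (U = 1.0, A_e = A_n). φR_n = 0.75 × 450 × 1668 = 563.0 kN.
Block shear: shear path 2×[53+1×85] = 2×138 mm, A_gv = 3312, A_nv = 2×(138 − 1.5×26)×12 = 2376 mm²; tension across gage: (80 − 1×26)×12 = 648 mm². R_n = min(0.6×450×2376, 0.6×345×3312) + 1.0×450×648 = min(641.52, 685.58) + 291.6 = 933.12 kN. φR_n = 0.75 × 933.12 = 699.8 kN.
Governing: min(424.2, 826.2, 711.7, 563.0, 699.8) = 424.2 kN → bolt shear.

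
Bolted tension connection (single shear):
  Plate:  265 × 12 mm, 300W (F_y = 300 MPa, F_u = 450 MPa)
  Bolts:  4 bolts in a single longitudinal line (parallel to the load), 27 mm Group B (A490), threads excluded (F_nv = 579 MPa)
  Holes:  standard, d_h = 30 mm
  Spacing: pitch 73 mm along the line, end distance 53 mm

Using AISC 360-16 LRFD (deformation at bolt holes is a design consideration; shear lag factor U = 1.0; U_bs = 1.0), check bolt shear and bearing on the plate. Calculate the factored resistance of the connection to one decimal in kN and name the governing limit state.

Bolt shear: A_b = π(27)²/4 = 572.56 mm². φR_n = 0.75 × 579 × 572.56 × 4 × 1 = 994.5 kN.
Bearing (12 mm plate, F_u = 450 MPa): end bolts L_c = 53 − 30/2 = 38, R_n = min(1.2×38×12×450, 2.4×27×12×450) = 246.24 kN/bolt; interior L_c = 73 − 30 = 43, R_n = 278.64 kN/bolt. φR_n = 0.75 × (1×246.24 + 3×278.64) = 811.6 kN.
Governing: min(994.5, 811.6) = 811.6 kN → bearing.

811.6 kN (bearing governs)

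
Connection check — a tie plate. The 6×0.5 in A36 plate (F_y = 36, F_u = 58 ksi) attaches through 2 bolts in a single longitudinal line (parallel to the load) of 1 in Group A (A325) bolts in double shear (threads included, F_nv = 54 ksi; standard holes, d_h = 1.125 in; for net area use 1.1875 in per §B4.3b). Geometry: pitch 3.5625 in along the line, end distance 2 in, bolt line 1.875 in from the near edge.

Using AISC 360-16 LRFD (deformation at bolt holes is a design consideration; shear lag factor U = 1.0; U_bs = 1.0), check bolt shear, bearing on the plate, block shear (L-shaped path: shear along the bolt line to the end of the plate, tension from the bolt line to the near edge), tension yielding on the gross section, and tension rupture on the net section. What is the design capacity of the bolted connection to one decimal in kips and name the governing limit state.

72.9 kips (block shear governs)

Bolt shear: A_b = π(1)²/4 = 0.7854 in². φR_n = 0.75 × 54 × 0.7854 × 2 × 2 = 127.2 kips.
Bearing (0.5 in plate, F_u = 58 ksi): end bolts L_c = 2 − 1.125/2 = 1.4375, R_n = min(1.2×1.4375×0.5×58, 2.4×1×0.5×58) = 50.025 kips/bolt; interior L_c = 3.5625 − 1.125 = 2.4375, R_n = 69.6 kips/bolt. φR_n = 0.75 × (1×50.025 + 1×69.6) = 89.7 kips.
Block shear: shear path 1×[2+1×3.5625] = 1×5.5625 in, A_gv = 2.7813, A_nv = 1×(5.5625 − 1.5×1.1875)×0.5 = 1.8906 in²; tension to near edge: (1.875 − 0.5×1.1875)×0.5 = 0.64063 in². R_n = min(0.6×58×1.8906, 0.6×36×2.7813) + 1.0×58×0.64063 = min(65.793, 60.076) + 37.157 = 97.233 kips. φR_n = 0.75 × 97.233 = 72.9 kips.
Tension yield (gross): A_g = 6×0.5 = 3 in². φR_n = 0.90 × 36 × 3 = 97.2 kips.
Tension rupture (net): A_n = (6 − 1×1.1875)×0.5 = 2.4063 in² (U = 1.0, A_e = A_n). φR_n = 0.75 × 58 × 2.4063 = 104.7 kips.
Governing: min(127.2, 89.7, 72.9, 97.2, 104.7) = 72.9 kips → block shear.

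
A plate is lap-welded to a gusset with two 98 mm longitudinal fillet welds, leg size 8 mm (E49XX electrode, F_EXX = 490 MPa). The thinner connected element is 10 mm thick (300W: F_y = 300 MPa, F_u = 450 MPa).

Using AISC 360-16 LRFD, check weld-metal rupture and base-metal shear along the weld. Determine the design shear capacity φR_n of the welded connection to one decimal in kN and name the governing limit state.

Weld metal: throat = 0.707×8 = 5.656 mm, L = 2×98 = 196 mm. φR_n = 0.75 × 0.6 × 490 × 5.656 × 196 = 244.4 kN.
Base metal shear (10 mm plate): yield φR_n = 1.0×0.6×300×10×196 = 352.8 kN; rupture φR_n = 0.75×0.6×450×10×196 = 396.9 kN; take 352.8 kN (yield).
Governing: min(244.4, 352.8) = 244.4 kN → weld metal.

244.4 kN (weld metal governs)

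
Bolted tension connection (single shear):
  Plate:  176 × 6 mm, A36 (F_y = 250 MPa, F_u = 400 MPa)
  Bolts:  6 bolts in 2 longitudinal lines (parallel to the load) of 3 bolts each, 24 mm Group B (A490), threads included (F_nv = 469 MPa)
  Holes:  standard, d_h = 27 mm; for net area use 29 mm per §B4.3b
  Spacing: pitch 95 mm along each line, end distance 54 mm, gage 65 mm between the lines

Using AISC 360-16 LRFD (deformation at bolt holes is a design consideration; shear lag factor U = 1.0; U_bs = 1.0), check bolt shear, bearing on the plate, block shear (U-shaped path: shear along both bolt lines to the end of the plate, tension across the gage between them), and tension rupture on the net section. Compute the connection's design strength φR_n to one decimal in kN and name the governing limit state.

Bolt shear: A_b = π(24)²/4 = 452.39 mm². φR_n = 0.75 × 469 × 452.39 × 6 × 1 = 954.8 kN.
Bearing (6 mm plate, F_u = 400 MPa): end bolts L_c = 54 − 27/2 = 40.5, R_n = min(1.2×40.5×6×400, 2.4×24×6×400) = 116.64 kN/bolt; interior L_c = 95 − 27 = 68, R_n = 138.24 kN/bolt. φR_n = 0.75 × (2×116.64 + 4×138.24) = 589.7 kN.
Block shear: shear path 2×[54+2×95] = 2×244 mm, A_gv = 2928, A_nv = 2×(244 − 2.5×29)×6 = 2058 mm²; tension across gage: (65 − 1×29)×6 = 216 mm². R_n = min(0.6×400×2058, 0.6×250×2928) + 1.0×400×216 = min(493.92, 439.2) + 86.4 = 525.6 kN. φR_n = 0.75 × 525.6 = 394.2 kN.
Tension rupture (net): A_n = (176 − 2×29)×6 = 708 mm² (U = 1.0, A_e = A_n). φR_n = 0.75 × 400 × 708 = 212.4 kN.
Governing: min(954.8, 589.7, 394.2, 212.4) = 212.4 kN → net-section rupture.

212.4 kN (net-section rupture governs)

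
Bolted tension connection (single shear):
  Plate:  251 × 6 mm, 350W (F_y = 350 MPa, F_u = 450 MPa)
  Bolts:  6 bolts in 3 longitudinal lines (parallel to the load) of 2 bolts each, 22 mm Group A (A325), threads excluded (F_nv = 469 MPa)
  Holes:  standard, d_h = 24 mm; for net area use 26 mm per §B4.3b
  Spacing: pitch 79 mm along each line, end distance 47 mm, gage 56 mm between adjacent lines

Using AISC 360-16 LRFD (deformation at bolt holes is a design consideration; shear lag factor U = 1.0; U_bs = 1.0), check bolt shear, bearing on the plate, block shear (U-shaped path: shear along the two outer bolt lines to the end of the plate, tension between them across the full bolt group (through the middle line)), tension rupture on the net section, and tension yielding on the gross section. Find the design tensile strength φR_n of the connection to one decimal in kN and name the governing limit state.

Bolt shear: A_b = π(22)²/4 = 380.13 mm². φR_n = 0.75 × 469 × 380.13 × 6 × 1 = 802.3 kN.
Bearing (6 mm plate, F_u = 450 MPa): end bolts L_c = 47 − 24/2 = 35, R_n = min(1.2×35×6×450, 2.4×22×6×450) = 113.4 kN/bolt; interior L_c = 79 − 24 = 55, R_n = 142.56 kN/bolt. φR_n = 0.75 × (3×113.4 + 3×142.56) = 575.9 kN.
Block shear: shear path 2×[47+1×79] = 2×126 mm, A_gv = 1512, A_nv = 2×(126 − 1.5×26)×6 = 1044 mm²; tension across gage: (112 − 2×26)×6 = 360 mm². R_n = min(0.6×450×1044, 0.6×350×1512) + 1.0×450×360 = min(281.88, 317.52) + 162 = 443.88 kN. φR_n = 0.75 × 443.88 = 332.9 kN.
Tension rupture (net): A_n = (251 − 3×26)×6 = 1038 mm² (U = 1.0, A_e = A_n). φR_n = 0.75 × 450 × 1038 = 350.3 kN.
Tension yield (gross): A_g = 251×6 = 1506 mm². φR_n = 0.90 × 350 × 1506 = 474.4 kN.
Governing: min(802.3, 575.9, 332.9, 350.3, 474.4) = 332.9 kN → block shear.

332.9 kN (block shear governs)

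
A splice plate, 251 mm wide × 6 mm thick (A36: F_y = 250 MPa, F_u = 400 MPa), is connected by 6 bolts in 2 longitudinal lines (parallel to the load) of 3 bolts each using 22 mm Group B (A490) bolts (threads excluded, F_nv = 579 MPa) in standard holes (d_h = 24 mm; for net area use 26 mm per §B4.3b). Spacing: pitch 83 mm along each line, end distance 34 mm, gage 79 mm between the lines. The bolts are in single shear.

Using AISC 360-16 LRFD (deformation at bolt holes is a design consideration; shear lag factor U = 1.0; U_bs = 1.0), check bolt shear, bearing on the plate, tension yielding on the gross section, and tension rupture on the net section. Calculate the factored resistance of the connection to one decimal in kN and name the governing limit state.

338.9 kN (gross-section yield governs)

Bolt shear: A_b = π(22)²/4 = 380.13 mm². φR_n = 0.75 × 579 × 380.13 × 6 × 1 = 990.4 kN.
Bearing (6 mm plate, F_u = 400 MPa): end bolts L_c = 34 − 24/2 = 22, R_n = min(1.2×22×6×400, 2.4×22×6×400) = 63.36 kN/bolt; interior L_c = 83 − 24 = 59, R_n = 126.72 kN/bolt. φR_n = 0.75 × (2×63.36 + 4×126.72) = 475.2 kN.
Tension yield (gross): A_g = 251×6 = 1506 mm². φR_n = 0.90 × 250 × 1506 = 338.9 kN.
Tension rupture (net): A_n = (251 − 2×26)×6 = 1194 mm² (U = 1.0, A_e = A_n). φR_n = 0.75 × 400 × 1194 = 358.2 kN.
Governing: min(990.4, 475.2, 338.9, 358.2) = 338.9 kN → gross-section yield.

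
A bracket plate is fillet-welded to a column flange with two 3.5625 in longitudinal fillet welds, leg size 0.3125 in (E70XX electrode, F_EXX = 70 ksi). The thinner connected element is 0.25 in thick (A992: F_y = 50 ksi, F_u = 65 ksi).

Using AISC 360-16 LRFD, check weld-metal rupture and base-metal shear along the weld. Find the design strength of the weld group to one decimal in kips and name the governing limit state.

Weld metal: throat = 0.707×0.3125 = 0.22094 in, L = 2×3.5625 = 7.125 in. φR_n = 0.75 × 0.6 × 70 × 0.22094 × 7.125 = 49.6 kips.
Base metal shear (0.25 in plate): yield φR_n = 1.0×0.6×50×0.25×7.125 = 53.4 kips; rupture φR_n = 0.75×0.6×65×0.25×7.125 = 52.1 kips; take 52.1 kips (rupture).
Governing: min(49.6, 52.1) = 49.6 kips → weld metal.

49.6 kips (weld metal governs)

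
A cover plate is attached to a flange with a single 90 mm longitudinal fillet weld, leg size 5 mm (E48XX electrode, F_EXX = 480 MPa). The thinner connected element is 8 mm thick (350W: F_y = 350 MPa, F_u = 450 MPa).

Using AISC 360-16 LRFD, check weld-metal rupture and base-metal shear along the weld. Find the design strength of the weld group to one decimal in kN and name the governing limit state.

68.7 kN (weld metal governs)

Weld metal: throat = 0.707×5 = 3.535 mm, L = 90 mm. φR_n = 0.75 × 0.6 × 480 × 3.535 × 90 = 68.7 kN.
Base metal shear (8 mm plate): yield φR_n = 1.0×0.6×350×8×90 = 151.2 kN; rupture φR_n = 0.75×0.6×450×8×90 = 145.8 kN; take 145.8 kN (rupture).
Governing: min(68.7, 145.8) = 68.7 kN → weld metal.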